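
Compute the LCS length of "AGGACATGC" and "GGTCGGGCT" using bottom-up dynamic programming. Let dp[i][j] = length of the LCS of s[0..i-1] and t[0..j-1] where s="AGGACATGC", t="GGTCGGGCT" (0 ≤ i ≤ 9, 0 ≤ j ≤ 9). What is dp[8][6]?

4

   ''  G  G  T  C  G  G  G  C  T
''  0  0  0  0  0  0  0  0  0  0
 A  0  0  0  0  0  0  0  0  0  0
 G  0  1  1  1  1  1  1  1  1  1
 G  0  1  2  2  2  2  2  2  2  2
 A  0  1  2  2  2  2  2  2  2  2
 C  0  1  2  2  3  3  3  3  3  3
 A  0  1  2  2  3  3  3  3  3  3
 T  0  1  2  3  3  3  3  3  3  4
 G  0  1  2  3  3  4  4  4  4  4
 C  0  1  2  3  4  4  4  4  5  5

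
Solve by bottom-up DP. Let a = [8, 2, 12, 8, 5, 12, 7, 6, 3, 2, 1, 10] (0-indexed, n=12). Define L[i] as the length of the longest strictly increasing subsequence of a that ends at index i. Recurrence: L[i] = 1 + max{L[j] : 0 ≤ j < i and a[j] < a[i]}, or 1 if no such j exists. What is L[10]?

   i    0    1    2    3    4    5    6    7    8    9   10   11
a[i]    8    2   12    8    5   12    7    6    3    2    1   10
L[i]    1    1    2    2    2    3    3    3    2    1    1    4

1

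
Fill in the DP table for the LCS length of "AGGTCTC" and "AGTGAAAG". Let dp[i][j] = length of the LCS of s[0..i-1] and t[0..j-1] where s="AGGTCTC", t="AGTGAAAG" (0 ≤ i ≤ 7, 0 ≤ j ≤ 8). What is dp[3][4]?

3

   ''  A  G  T  G  A  A  A  G
''  0  0  0  0  0  0  0  0  0
 A  0  1  1  1  1  1  1  1  1
 G  0  1  2  2  2  2  2  2  2
 G  0  1  2  2  3  3  3  3  3
 T  0  1  2  3  3  3  3  3  3
 C  0  1  2  3  3  3  3  3  3
 T  0  1  2  3  3  3  3  3  3
 C  0  1  2  3  3  3  3  3  3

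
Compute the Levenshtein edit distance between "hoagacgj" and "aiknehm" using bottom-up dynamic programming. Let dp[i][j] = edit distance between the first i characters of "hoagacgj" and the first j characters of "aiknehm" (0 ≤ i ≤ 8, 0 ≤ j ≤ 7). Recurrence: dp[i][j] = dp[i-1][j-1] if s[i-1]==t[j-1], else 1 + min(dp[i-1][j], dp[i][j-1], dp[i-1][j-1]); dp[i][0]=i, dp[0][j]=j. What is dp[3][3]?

3

   ''  a  i  k  n  e  h  m
''  0  1  2  3  4  5  6  7
 h  1  1  2  3  4  5  5  6
 o  2  2  2  3  4  5  6  6
 a  3  2  3  3  4  5  6  7
 g  4  3  3  4  4  5  6  7
 a  5  4  4  4  5  5  6  7
 c  6  5  5  5  5  6  6  7
 g  7  6  6  6  6  6  7  7
 j  8  7  7  7  7  7  7  8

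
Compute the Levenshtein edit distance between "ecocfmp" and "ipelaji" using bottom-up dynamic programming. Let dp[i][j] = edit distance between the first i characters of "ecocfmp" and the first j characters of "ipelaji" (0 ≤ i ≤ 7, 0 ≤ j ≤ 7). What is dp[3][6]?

5

   ''  i  p  e  l  a  j  i
''  0  1  2  3  4  5  6  7
 e  1  1  2  2  3  4  5  6
 c  2  2  2  3  3  4  5  6
 o  3  3  3  3  4  4  5  6
 c  4  4  4  4  4  5  5  6
 f  5  5  5  5  5  5  6  6
 m  6  6  6  6  6  6  6  7
 p  7  7  6  7  7  7  7  7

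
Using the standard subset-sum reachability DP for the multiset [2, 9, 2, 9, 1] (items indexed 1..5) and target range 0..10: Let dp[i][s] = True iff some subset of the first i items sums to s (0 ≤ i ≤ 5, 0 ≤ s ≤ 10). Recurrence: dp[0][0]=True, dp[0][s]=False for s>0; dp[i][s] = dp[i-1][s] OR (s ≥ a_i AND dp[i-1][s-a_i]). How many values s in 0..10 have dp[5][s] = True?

i\s   0   1   2   3   4   5   6   7   8   9  10
  0   T   F   F   F   F   F   F   F   F   F   F
  1   T   F   T   F   F   F   F   F   F   F   F
  2   T   F   T   F   F   F   F   F   F   T   F
  3   T   F   T   F   T   F   F   F   F   T   F
  4   T   F   T   F   T   F   F   F   F   T   F
  5   T   T   T   T   T   T   F   F   F   T   T

8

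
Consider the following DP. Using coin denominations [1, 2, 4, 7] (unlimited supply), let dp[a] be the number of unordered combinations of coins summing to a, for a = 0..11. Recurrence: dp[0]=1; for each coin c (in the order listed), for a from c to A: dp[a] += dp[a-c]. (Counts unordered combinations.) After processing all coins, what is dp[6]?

after  coin     0     1     2     3     4     5     6     7     8     9    10    11
          1     1     1     1     1     1     1     1     1     1     1     1     1
          2     1     1     2     2     3     3     4     4     5     5     6     6
          4     1     1     2     2     4     4     6     6     9     9    12    12
          7     1     1     2     2     4     4     6     7    10    11    14    16

6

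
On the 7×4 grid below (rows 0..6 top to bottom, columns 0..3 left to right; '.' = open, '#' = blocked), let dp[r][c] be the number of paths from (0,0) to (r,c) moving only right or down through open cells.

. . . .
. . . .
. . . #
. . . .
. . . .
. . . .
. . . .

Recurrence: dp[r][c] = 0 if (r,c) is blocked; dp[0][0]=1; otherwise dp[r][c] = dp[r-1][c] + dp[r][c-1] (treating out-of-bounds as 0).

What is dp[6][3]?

74

r\c   0   1   2   3
  0   1   1   1   1
  1   1   2   3   4
  2   1   3   6   0
  3   1   4  10  10
  4   1   5  15  25
  5   1   6  21  46
  6   1   7  28  74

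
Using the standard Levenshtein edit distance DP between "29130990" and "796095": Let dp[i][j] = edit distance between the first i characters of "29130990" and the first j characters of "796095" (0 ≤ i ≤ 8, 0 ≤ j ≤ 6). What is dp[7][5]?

4

   ''  7  9  6  0  9  5
''  0  1  2  3  4  5  6
 2  1  1  2  3  4  5  6
 9  2  2  1  2  3  4  5
 1  3  3  2  2  3  4  5
 3  4  4  3  3  3  4  5
 0  5  5  4  4  3  4  5
 9  6  6  5  5  4  3  4
 9  7  7  6  6  5  4  4
 0  8  8  7  7  6  5  5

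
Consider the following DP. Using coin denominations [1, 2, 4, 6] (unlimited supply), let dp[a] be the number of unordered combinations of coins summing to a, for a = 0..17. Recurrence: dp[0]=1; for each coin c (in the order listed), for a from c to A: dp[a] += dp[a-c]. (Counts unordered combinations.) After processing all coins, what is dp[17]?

41

after  coin     0     1     2     3     4     5     6     7     8     9    10    11    12    13    14    15    16    17
          1     1     1     1     1     1     1     1     1     1     1     1     1     1     1     1     1     1     1
          2     1     1     2     2     3     3     4     4     5     5     6     6     7     7     8     8     9     9
          4     1     1     2     2     4     4     6     6     9     9    12    12    16    16    20    20    25    25
          6     1     1     2     2     4     4     7     7    11    11    16    16    23    23    31    31    41    41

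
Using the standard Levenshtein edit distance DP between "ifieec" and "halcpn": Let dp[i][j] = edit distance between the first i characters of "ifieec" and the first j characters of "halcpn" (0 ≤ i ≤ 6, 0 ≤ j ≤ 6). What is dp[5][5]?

   ''  h  a  l  c  p  n
''  0  1  2  3  4  5  6
 i  1  1  2  3  4  5  6
 f  2  2  2  3  4  5  6
 i  3  3  3  3  4  5  6
 e  4  4  4  4  4  5  6
 e  5  5  5  5  5  5  6
 c  6  6  6  6  5  6  6

5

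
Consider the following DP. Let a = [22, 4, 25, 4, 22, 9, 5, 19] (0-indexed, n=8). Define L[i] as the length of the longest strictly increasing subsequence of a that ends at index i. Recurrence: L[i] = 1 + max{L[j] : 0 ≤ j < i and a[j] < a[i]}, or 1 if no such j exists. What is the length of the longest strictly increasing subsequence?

3

   i    0    1    2    3    4    5    6    7
a[i]   22    4   25    4   22    9    5   19
L[i]    1    1    2    1    2    2    2    3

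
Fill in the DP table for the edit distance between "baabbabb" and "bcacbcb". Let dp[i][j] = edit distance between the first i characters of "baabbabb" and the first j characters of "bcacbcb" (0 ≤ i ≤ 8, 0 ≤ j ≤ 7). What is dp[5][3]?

3

   ''  b  c  a  c  b  c  b
''  0  1  2  3  4  5  6  7
 b  1  0  1  2  3  4  5  6
 a  2  1  1  1  2  3  4  5
 a  3  2  2  1  2  3  4  5
 b  4  3  3  2  2  2  3  4
 b  5  4  4  3  3  2  3  3
 a  6  5  5  4  4  3  3  4
 b  7  6  6  5  5  4  4  3
 b  8  7  7  6  6  5  5  4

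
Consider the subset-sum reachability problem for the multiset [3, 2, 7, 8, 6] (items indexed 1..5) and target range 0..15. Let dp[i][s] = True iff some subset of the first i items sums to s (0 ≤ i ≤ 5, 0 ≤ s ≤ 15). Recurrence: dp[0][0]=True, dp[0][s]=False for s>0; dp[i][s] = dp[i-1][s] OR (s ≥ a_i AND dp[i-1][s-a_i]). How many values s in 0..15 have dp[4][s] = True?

i\s   0   1   2   3   4   5   6   7   8   9  10  11  12  13  14  15
  0   T   F   F   F   F   F   F   F   F   F   F   F   F   F   F   F
  1   T   F   F   T   F   F   F   F   F   F   F   F   F   F   F   F
  2   T   F   T   T   F   T   F   F   F   F   F   F   F   F   F   F
  3   T   F   T   T   F   T   F   T   F   T   T   F   T   F   F   F
  4   T   F   T   T   F   T   F   T   T   T   T   T   T   T   F   T
  5   T   F   T   T   F   T   T   T   T   T   T   T   T   T   T   T

12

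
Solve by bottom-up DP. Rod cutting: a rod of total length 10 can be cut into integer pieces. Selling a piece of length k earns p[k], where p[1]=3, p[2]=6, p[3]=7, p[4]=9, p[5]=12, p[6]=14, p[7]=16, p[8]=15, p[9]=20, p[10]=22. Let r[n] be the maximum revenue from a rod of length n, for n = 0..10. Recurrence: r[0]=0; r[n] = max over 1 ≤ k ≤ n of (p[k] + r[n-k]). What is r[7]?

21

   n    0    1    2    3    4    5    6    7    8    9   10
r[n]    0    3    6    9   12   15   18   21   24   27   30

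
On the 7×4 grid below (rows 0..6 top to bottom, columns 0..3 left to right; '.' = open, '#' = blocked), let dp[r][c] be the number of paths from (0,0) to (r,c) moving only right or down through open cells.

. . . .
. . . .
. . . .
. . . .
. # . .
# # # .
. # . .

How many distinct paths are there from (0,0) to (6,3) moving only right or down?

r\c   0   1   2   3
  0   1   1   1   1
  1   1   2   3   4
  2   1   3   6  10
  3   1   4  10  20
  4   1   0  10  30
  5   0   0   0  30
  6   0   0   0  30

30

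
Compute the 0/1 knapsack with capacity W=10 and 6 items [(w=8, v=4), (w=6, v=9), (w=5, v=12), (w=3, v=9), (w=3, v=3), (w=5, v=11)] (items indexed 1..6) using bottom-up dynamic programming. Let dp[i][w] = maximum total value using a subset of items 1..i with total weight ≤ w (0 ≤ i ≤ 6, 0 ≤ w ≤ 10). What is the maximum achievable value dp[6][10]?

i\w   0   1   2   3   4   5   6   7   8   9  10
  0   0   0   0   0   0   0   0   0   0   0   0
  1   0   0   0   0   0   0   0   0   4   4   4
  2   0   0   0   0   0   0   9   9   9   9   9
  3   0   0   0   0   0  12  12  12  12  12  12
  4   0   0   0   9   9  12  12  12  21  21  21
  5   0   0   0   9   9  12  12  12  21  21  21
  6   0   0   0   9   9  12  12  12  21  21  23

23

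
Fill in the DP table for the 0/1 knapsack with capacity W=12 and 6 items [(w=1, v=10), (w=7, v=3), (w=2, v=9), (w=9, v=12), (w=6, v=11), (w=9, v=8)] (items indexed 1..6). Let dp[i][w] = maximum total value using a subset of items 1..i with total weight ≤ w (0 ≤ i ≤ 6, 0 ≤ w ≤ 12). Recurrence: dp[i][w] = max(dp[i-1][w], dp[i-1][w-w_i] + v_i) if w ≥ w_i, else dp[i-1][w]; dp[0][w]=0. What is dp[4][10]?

i\w   0   1   2   3   4   5   6   7   8   9  10  11  12
  0   0   0   0   0   0   0   0   0   0   0   0   0   0
  1   0  10  10  10  10  10  10  10  10  10  10  10  10
  2   0  10  10  10  10  10  10  10  13  13  13  13  13
  3   0  10  10  19  19  19  19  19  19  19  22  22  22
  4   0  10  10  19  19  19  19  19  19  19  22  22  31
  5   0  10  10  19  19  19  19  21  21  30  30  30  31
  6   0  10  10  19  19  19  19  21  21  30  30  30  31

22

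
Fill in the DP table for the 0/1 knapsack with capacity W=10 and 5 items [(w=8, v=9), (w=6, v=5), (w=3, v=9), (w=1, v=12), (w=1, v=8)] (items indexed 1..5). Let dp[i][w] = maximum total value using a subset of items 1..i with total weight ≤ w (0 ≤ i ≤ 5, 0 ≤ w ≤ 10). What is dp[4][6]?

i\w   0   1   2   3   4   5   6   7   8   9  10
  0   0   0   0   0   0   0   0   0   0   0   0
  1   0   0   0   0   0   0   0   0   9   9   9
  2   0   0   0   0   0   0   5   5   9   9   9
  3   0   0   0   9   9   9   9   9   9  14  14
  4   0  12  12  12  21  21  21  21  21  21  26
  5   0  12  20  20  21  29  29  29  29  29  29

21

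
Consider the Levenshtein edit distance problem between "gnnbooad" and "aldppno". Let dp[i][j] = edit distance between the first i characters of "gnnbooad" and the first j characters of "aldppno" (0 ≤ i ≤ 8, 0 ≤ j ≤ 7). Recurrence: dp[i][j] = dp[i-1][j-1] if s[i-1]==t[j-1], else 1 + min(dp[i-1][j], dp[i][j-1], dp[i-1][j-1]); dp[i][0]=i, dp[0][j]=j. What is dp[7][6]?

7

   ''  a  l  d  p  p  n  o
''  0  1  2  3  4  5  6  7
 g  1  1  2  3  4  5  6  7
 n  2  2  2  3  4  5  5  6
 n  3  3  3  3  4  5  5  6
 b  4  4  4  4  4  5  6  6
 o  5  5  5  5  5  5  6  6
 o  6  6  6  6  6  6  6  6
 a  7  6  7  7  7  7  7  7
 d  8  7  7  7  8  8  8  8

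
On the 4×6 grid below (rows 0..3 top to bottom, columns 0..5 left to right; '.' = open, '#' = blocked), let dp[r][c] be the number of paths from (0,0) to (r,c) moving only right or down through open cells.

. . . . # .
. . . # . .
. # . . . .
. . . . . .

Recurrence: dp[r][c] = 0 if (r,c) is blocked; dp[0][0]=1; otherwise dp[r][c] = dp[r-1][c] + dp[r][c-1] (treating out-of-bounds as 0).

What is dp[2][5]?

3

r\c   0   1   2   3   4   5
  0   1   1   1   1   0   0
  1   1   2   3   0   0   0
  2   1   0   3   3   3   3
  3   1   1   4   7  10  13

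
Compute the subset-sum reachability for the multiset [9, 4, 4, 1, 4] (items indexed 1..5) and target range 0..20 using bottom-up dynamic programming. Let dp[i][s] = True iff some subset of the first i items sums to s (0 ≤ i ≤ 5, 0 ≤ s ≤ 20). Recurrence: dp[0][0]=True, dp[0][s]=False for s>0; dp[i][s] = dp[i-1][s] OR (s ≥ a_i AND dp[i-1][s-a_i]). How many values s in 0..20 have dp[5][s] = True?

12

i\s   0   1   2   3   4   5   6   7   8   9  10  11  12  13  14  15  16  17  18  19  20
  0   T   F   F   F   F   F   F   F   F   F   F   F   F   F   F   F   F   F   F   F   F
  1   T   F   F   F   F   F   F   F   F   T   F   F   F   F   F   F   F   F   F   F   F
  2   T   F   F   F   T   F   F   F   F   T   F   F   F   T   F   F   F   F   F   F   F
  3   T   F   F   F   T   F   F   F   T   T   F   F   F   T   F   F   F   T   F   F   F
  4   T   T   F   F   T   T   F   F   T   T   T   F   F   T   T   F   F   T   T   F   F
  5   T   T   F   F   T   T   F   F   T   T   T   F   T   T   T   F   F   T   T   F   F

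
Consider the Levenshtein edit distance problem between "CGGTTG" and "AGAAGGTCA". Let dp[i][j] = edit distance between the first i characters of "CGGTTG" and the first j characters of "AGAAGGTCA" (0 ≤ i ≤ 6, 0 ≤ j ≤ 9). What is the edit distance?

   ''  A  G  A  A  G  G  T  C  A
''  0  1  2  3  4  5  6  7  8  9
 C  1  1  2  3  4  5  6  7  7  8
 G  2  2  1  2  3  4  5  6  7  8
 G  3  3  2  2  3  3  4  5  6  7
 T  4  4  3  3  3  4  4  4  5  6
 T  5  5  4  4  4  4  5  4  5  6
 G  6  6  5  5  5  4  4  5  5  6

6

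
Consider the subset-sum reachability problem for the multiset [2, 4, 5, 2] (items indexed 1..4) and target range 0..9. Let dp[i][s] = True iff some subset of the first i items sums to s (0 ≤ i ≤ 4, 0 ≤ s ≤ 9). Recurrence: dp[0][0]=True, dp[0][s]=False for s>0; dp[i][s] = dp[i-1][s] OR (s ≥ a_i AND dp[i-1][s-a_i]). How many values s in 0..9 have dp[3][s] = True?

7

i\s   0   1   2   3   4   5   6   7   8   9
  0   T   F   F   F   F   F   F   F   F   F
  1   T   F   T   F   F   F   F   F   F   F
  2   T   F   T   F   T   F   T   F   F   F
  3   T   F   T   F   T   T   T   T   F   T
  4   T   F   T   F   T   T   T   T   T   T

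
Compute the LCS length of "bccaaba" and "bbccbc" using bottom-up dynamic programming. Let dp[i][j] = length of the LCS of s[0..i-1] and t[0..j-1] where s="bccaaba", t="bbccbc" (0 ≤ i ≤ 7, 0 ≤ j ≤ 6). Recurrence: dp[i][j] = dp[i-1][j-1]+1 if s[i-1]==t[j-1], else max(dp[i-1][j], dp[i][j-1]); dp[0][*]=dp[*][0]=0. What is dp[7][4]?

3

   ''  b  b  c  c  b  c
''  0  0  0  0  0  0  0
 b  0  1  1  1  1  1  1
 c  0  1  1  2  2  2  2
 c  0  1  1  2  3  3  3
 a  0  1  1  2  3  3  3
 a  0  1  1  2  3  3  3
 b  0  1  2  2  3  4  4
 a  0  1  2  2  3  4  4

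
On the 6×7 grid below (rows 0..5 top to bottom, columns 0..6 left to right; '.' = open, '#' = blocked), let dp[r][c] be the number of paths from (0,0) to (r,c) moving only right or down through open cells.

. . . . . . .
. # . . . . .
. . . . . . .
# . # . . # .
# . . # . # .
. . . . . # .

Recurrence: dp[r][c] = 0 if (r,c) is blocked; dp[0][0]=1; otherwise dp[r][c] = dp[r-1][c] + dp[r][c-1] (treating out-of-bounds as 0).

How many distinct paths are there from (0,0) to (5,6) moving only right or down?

16

r\c   0   1   2   3   4   5   6
  0   1   1   1   1   1   1   1
  1   1   0   1   2   3   4   5
  2   1   1   2   4   7  11  16
  3   0   1   0   4  11   0  16
  4   0   1   1   0  11   0  16
  5   0   1   2   2  13   0  16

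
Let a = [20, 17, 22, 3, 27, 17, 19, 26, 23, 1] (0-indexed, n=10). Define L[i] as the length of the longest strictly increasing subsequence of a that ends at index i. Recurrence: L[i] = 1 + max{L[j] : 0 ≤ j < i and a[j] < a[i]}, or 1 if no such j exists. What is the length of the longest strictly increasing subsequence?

4

   i    0    1    2    3    4    5    6    7    8    9
a[i]   20   17   22    3   27   17   19   26   23    1
L[i]    1    1    2    1    3    2    3    4    4    1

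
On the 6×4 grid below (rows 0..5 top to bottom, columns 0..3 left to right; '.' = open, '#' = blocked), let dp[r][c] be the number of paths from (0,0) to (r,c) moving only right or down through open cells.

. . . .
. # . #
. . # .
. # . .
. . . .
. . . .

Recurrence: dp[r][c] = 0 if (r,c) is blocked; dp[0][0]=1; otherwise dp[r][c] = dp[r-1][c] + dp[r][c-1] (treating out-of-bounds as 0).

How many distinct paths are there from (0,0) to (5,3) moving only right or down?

4

r\c   0   1   2   3
  0   1   1   1   1
  1   1   0   1   0
  2   1   1   0   0
  3   1   0   0   0
  4   1   1   1   1
  5   1   2   3   4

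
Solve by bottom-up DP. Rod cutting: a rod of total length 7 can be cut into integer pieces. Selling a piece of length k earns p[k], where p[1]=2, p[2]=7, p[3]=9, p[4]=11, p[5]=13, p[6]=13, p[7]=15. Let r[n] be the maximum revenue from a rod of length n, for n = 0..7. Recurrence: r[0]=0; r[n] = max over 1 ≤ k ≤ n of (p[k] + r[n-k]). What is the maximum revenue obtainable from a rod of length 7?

23

   n    0    1    2    3    4    5    6    7
r[n]    0    2    7    9   14   16   21   23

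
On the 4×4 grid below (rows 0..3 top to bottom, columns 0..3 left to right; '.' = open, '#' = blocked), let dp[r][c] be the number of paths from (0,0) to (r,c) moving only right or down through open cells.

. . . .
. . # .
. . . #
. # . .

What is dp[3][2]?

r\c   0   1   2   3
  0   1   1   1   1
  1   1   2   0   1
  2   1   3   3   0
  3   1   0   3   3

3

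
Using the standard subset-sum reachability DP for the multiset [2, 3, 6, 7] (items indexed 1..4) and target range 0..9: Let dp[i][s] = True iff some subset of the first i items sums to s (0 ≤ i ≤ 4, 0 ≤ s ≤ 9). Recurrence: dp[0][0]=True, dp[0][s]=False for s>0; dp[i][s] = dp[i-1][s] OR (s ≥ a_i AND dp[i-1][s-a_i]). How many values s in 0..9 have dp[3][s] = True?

i\s   0   1   2   3   4   5   6   7   8   9
  0   T   F   F   F   F   F   F   F   F   F
  1   T   F   T   F   F   F   F   F   F   F
  2   T   F   T   T   F   T   F   F   F   F
  3   T   F   T   T   F   T   T   F   T   T
  4   T   F   T   T   F   T   T   T   T   T

7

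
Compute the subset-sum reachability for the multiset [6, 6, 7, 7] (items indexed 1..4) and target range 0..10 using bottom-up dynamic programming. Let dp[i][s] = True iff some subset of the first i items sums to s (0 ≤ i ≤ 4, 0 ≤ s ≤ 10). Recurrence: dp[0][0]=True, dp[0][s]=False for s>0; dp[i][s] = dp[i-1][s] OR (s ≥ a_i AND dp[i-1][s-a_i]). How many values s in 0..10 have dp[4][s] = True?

3

i\s   0   1   2   3   4   5   6   7   8   9  10
  0   T   F   F   F   F   F   F   F   F   F   F
  1   T   F   F   F   F   F   T   F   F   F   F
  2   T   F   F   F   F   F   T   F   F   F   F
  3   T   F   F   F   F   F   T   T   F   F   F
  4   T   F   F   F   F   F   T   T   F   F   F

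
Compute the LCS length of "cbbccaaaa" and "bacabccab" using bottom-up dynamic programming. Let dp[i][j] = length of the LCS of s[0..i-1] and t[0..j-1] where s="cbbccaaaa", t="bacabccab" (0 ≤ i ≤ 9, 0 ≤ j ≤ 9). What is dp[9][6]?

3

   ''  b  a  c  a  b  c  c  a  b
''  0  0  0  0  0  0  0  0  0  0
 c  0  0  0  1  1  1  1  1  1  1
 b  0  1  1  1  1  2  2  2  2  2
 b  0  1  1  1  1  2  2  2  2  3
 c  0  1  1  2  2  2  3  3  3  3
 c  0  1  1  2  2  2  3  4  4  4
 a  0  1  2  2  3  3  3  4  5  5
 a  0  1  2  2  3  3  3  4  5  5
 a  0  1  2  2  3  3  3  4  5  5
 a  0  1  2  2  3  3  3  4  5  5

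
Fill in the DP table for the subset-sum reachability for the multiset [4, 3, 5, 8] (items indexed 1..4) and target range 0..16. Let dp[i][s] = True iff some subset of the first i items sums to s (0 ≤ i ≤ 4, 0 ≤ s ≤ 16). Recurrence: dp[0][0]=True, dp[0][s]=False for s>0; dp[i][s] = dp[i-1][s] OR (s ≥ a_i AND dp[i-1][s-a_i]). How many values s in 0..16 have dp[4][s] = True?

i\s   0   1   2   3   4   5   6   7   8   9  10  11  12  13  14  15  16
  0   T   F   F   F   F   F   F   F   F   F   F   F   F   F   F   F   F
  1   T   F   F   F   T   F   F   F   F   F   F   F   F   F   F   F   F
  2   T   F   F   T   T   F   F   T   F   F   F   F   F   F   F   F   F
  3   T   F   F   T   T   T   F   T   T   T   F   F   T   F   F   F   F
  4   T   F   F   T   T   T   F   T   T   T   F   T   T   T   F   T   T

12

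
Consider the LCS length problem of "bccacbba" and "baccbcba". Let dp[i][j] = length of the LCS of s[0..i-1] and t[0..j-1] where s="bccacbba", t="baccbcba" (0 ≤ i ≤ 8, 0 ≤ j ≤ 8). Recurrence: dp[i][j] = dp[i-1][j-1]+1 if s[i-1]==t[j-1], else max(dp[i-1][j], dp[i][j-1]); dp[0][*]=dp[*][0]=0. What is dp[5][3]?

3

   ''  b  a  c  c  b  c  b  a
''  0  0  0  0  0  0  0  0  0
 b  0  1  1  1  1  1  1  1  1
 c  0  1  1  2  2  2  2  2  2
 c  0  1  1  2  3  3  3  3  3
 a  0  1  2  2  3  3  3  3  4
 c  0  1  2  3  3  3  4  4  4
 b  0  1  2  3  3  4  4  5  5
 b  0  1  2  3  3  4  4  5  5
 a  0  1  2  3  3  4  4  5  6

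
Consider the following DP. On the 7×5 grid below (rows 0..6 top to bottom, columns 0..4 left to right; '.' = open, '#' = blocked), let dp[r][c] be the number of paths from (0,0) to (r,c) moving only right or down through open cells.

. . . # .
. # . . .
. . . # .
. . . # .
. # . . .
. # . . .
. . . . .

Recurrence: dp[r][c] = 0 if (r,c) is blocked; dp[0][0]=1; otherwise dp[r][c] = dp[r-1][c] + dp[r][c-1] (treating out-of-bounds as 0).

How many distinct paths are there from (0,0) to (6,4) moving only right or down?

26

r\c   0   1   2   3   4
  0   1   1   1   0   0
  1   1   0   1   1   1
  2   1   1   2   0   1
  3   1   2   4   0   1
  4   1   0   4   4   5
  5   1   0   4   8  13
  6   1   1   5  13  26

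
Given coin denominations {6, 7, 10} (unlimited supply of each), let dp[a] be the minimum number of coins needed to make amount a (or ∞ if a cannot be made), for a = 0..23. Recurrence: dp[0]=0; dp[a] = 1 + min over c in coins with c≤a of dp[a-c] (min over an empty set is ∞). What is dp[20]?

 a  0  1  2  3  4  5  6  7  8  9 10 11 12 13 14 15 16 17 18 19 20 21 22 23
dp  0  -  -  -  -  -  1  1  -  -  1  -  2  2  2  -  2  2  3  3  2  3  3  3
(- denotes ∞ / unreachable)

2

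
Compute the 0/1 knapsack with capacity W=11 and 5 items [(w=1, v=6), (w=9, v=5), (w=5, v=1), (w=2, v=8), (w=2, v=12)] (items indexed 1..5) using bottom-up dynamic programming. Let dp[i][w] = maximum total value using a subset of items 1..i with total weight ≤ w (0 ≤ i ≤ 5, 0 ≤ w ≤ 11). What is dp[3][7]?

i\w   0   1   2   3   4   5   6   7   8   9  10  11
  0   0   0   0   0   0   0   0   0   0   0   0   0
  1   0   6   6   6   6   6   6   6   6   6   6   6
  2   0   6   6   6   6   6   6   6   6   6  11  11
  3   0   6   6   6   6   6   7   7   7   7  11  11
  4   0   6   8  14  14  14  14  14  15  15  15  15
  5   0   6  12  18  20  26  26  26  26  26  27  27

7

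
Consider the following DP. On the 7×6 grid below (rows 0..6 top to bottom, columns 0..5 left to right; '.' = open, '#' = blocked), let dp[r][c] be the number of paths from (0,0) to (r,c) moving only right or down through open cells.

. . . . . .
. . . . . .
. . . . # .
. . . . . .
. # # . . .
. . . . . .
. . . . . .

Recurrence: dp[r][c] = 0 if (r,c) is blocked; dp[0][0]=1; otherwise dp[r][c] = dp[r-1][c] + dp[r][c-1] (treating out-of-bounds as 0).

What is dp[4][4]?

r\c   0   1   2   3   4   5
  0   1   1   1   1   1   1
  1   1   2   3   4   5   6
  2   1   3   6  10   0   6
  3   1   4  10  20  20  26
  4   1   0   0  20  40  66
  5   1   1   1  21  61 127
  6   1   2   3  24  85 212

40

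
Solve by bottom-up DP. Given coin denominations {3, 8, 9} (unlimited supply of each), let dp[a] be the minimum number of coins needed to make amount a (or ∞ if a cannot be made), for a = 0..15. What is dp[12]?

2

 a  0  1  2  3  4  5  6  7  8  9 10 11 12 13 14 15
dp  0  -  -  1  -  -  2  -  1  1  -  2  2  -  3  3
(- denotes ∞ / unreachable)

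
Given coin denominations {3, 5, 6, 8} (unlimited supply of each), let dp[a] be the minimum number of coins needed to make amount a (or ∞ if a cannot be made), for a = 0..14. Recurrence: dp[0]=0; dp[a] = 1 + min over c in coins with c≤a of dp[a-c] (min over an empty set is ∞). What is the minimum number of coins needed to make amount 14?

 a  0  1  2  3  4  5  6  7  8  9 10 11 12 13 14
dp  0  -  -  1  -  1  1  -  1  2  2  2  2  2  2
(- denotes ∞ / unreachable)

2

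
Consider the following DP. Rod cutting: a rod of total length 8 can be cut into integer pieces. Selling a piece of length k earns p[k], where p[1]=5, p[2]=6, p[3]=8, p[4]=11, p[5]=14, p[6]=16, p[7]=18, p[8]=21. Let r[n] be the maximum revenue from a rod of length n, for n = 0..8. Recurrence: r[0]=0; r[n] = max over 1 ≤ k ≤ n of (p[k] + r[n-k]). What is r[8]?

   n    0    1    2    3    4    5    6    7    8
r[n]    0    5   10   15   20   25   30   35   40

40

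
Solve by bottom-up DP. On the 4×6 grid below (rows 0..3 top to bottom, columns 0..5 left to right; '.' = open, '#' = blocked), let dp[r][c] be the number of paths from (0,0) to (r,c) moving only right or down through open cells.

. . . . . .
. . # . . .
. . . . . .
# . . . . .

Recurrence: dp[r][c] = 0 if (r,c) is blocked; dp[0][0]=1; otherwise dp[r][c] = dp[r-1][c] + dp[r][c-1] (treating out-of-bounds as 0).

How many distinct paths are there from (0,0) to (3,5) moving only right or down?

25

r\c   0   1   2   3   4   5
  0   1   1   1   1   1   1
  1   1   2   0   1   2   3
  2   1   3   3   4   6   9
  3   0   3   6  10  16  25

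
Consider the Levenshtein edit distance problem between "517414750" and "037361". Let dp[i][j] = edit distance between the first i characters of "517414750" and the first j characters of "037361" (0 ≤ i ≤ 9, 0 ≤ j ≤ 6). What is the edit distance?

   ''  0  3  7  3  6  1
''  0  1  2  3  4  5  6
 5  1  1  2  3  4  5  6
 1  2  2  2  3  4  5  5
 7  3  3  3  2  3  4  5
 4  4  4  4  3  3  4  5
 1  5  5  5  4  4  4  4
 4  6  6  6  5  5  5  5
 7  7  7  7  6  6  6  6
 5  8  8  8  7  7  7  7
 0  9  8  9  8  8  8  8

8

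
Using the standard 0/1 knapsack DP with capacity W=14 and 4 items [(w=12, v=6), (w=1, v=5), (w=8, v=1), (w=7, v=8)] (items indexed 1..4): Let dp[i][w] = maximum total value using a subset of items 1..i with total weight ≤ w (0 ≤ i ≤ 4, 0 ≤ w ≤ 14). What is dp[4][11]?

13

i\w   0   1   2   3   4   5   6   7   8   9  10  11  12  13  14
  0   0   0   0   0   0   0   0   0   0   0   0   0   0   0   0
  1   0   0   0   0   0   0   0   0   0   0   0   0   6   6   6
  2   0   5   5   5   5   5   5   5   5   5   5   5   6  11  11
  3   0   5   5   5   5   5   5   5   5   6   6   6   6  11  11
  4   0   5   5   5   5   5   5   8  13  13  13  13  13  13  13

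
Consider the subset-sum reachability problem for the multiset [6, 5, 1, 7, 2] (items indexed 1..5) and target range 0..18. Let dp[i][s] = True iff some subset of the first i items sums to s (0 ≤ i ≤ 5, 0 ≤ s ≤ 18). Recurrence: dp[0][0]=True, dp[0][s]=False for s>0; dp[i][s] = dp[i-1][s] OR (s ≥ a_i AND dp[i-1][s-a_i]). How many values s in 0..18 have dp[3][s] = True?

i\s   0   1   2   3   4   5   6   7   8   9  10  11  12  13  14  15  16  17  18
  0   T   F   F   F   F   F   F   F   F   F   F   F   F   F   F   F   F   F   F
  1   T   F   F   F   F   F   T   F   F   F   F   F   F   F   F   F   F   F   F
  2   T   F   F   F   F   T   T   F   F   F   F   T   F   F   F   F   F   F   F
  3   T   T   F   F   F   T   T   T   F   F   F   T   T   F   F   F   F   F   F
  4   T   T   F   F   F   T   T   T   T   F   F   T   T   T   T   F   F   F   T
  5   T   T   T   T   F   T   T   T   T   T   T   T   T   T   T   T   T   F   T

7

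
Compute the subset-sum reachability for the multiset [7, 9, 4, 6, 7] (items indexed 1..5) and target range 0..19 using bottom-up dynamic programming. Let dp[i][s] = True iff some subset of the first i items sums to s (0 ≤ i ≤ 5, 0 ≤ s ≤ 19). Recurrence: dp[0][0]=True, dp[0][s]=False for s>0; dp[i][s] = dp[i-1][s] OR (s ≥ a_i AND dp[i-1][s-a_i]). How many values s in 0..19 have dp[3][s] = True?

i\s   0   1   2   3   4   5   6   7   8   9  10  11  12  13  14  15  16  17  18  19
  0   T   F   F   F   F   F   F   F   F   F   F   F   F   F   F   F   F   F   F   F
  1   T   F   F   F   F   F   F   T   F   F   F   F   F   F   F   F   F   F   F   F
  2   T   F   F   F   F   F   F   T   F   T   F   F   F   F   F   F   T   F   F   F
  3   T   F   F   F   T   F   F   T   F   T   F   T   F   T   F   F   T   F   F   F
  4   T   F   F   F   T   F   T   T   F   T   T   T   F   T   F   T   T   T   F   T
  5   T   F   F   F   T   F   T   T   F   T   T   T   F   T   T   T   T   T   T   T

7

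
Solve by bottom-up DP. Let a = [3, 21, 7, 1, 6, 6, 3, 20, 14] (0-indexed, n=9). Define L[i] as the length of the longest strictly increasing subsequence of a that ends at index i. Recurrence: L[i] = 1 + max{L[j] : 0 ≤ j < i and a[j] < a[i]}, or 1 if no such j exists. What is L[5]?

   i    0    1    2    3    4    5    6    7    8
a[i]    3   21    7    1    6    6    3   20   14
L[i]    1    2    2    1    2    2    2    3    3

2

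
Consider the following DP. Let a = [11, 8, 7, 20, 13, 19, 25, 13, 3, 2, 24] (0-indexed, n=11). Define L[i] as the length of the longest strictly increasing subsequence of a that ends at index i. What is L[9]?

   i    0    1    2    3    4    5    6    7    8    9   10
a[i]   11    8    7   20   13   19   25   13    3    2   24
L[i]    1    1    1    2    2    3    4    2    1    1    4

1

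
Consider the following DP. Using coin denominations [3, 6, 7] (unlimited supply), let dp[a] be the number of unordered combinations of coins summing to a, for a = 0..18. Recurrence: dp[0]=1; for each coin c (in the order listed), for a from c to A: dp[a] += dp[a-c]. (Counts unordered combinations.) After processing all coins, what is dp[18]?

after  coin     0     1     2     3     4     5     6     7     8     9    10    11    12    13    14    15    16    17    18
          3     1     0     0     1     0     0     1     0     0     1     0     0     1     0     0     1     0     0     1
          6     1     0     0     1     0     0     2     0     0     2     0     0     3     0     0     3     0     0     4
          7     1     0     0     1     0     0     2     1     0     2     1     0     3     2     1     3     2     1     4

4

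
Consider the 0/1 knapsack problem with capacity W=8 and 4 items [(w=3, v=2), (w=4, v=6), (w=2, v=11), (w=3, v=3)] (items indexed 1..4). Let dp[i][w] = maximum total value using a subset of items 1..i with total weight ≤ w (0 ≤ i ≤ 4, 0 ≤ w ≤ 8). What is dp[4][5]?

i\w   0   1   2   3   4   5   6   7   8
  0   0   0   0   0   0   0   0   0   0
  1   0   0   0   2   2   2   2   2   2
  2   0   0   0   2   6   6   6   8   8
  3   0   0  11  11  11  13  17  17  17
  4   0   0  11  11  11  14  17  17  17

14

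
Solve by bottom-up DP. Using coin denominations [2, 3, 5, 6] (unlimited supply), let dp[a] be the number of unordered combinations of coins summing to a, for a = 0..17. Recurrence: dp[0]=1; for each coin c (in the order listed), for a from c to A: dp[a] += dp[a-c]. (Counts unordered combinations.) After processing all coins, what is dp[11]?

after  coin     0     1     2     3     4     5     6     7     8     9    10    11    12    13    14    15    16    17
          2     1     0     1     0     1     0     1     0     1     0     1     0     1     0     1     0     1     0
          3     1     0     1     1     1     1     2     1     2     2     2     2     3     2     3     3     3     3
          5     1     0     1     1     1     2     2     2     3     3     4     4     5     5     6     7     7     8
          6     1     0     1     1     1     2     3     2     4     4     5     6     8     7    10    11    12    14

6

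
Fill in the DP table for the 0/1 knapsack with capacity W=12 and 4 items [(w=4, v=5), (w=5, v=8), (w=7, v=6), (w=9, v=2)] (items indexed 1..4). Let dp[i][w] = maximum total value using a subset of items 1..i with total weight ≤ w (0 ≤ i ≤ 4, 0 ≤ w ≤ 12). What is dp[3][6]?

i\w   0   1   2   3   4   5   6   7   8   9  10  11  12
  0   0   0   0   0   0   0   0   0   0   0   0   0   0
  1   0   0   0   0   5   5   5   5   5   5   5   5   5
  2   0   0   0   0   5   8   8   8   8  13  13  13  13
  3   0   0   0   0   5   8   8   8   8  13  13  13  14
  4   0   0   0   0   5   8   8   8   8  13  13  13  14

8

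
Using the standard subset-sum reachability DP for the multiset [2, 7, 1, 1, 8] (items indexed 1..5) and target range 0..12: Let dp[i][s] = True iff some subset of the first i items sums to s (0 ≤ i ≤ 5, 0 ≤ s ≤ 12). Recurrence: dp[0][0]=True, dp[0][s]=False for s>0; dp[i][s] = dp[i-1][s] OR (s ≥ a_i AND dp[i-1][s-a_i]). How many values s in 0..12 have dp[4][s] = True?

10

i\s   0   1   2   3   4   5   6   7   8   9  10  11  12
  0   T   F   F   F   F   F   F   F   F   F   F   F   F
  1   T   F   T   F   F   F   F   F   F   F   F   F   F
  2   T   F   T   F   F   F   F   T   F   T   F   F   F
  3   T   T   T   T   F   F   F   T   T   T   T   F   F
  4   T   T   T   T   T   F   F   T   T   T   T   T   F
  5   T   T   T   T   T   F   F   T   T   T   T   T   T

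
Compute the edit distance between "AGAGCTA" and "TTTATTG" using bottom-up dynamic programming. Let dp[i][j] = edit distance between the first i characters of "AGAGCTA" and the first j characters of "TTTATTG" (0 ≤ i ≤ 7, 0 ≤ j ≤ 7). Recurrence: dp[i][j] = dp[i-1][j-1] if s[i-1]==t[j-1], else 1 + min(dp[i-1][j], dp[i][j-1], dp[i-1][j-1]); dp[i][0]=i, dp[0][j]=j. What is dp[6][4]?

   ''  T  T  T  A  T  T  G
''  0  1  2  3  4  5  6  7
 A  1  1  2  3  3  4  5  6
 G  2  2  2  3  4  4  5  5
 A  3  3  3  3  3  4  5  6
 G  4  4  4  4  4  4  5  5
 C  5  5  5  5  5  5  5  6
 T  6  5  5  5  6  5  5  6
 A  7  6  6  6  5  6  6  6

6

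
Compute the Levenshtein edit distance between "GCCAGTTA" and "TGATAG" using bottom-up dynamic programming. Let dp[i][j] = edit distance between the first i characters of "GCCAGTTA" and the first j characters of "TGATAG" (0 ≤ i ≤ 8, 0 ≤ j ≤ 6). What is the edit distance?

6

   ''  T  G  A  T  A  G
''  0  1  2  3  4  5  6
 G  1  1  1  2  3  4  5
 C  2  2  2  2  3  4  5
 C  3  3  3  3  3  4  5
 A  4  4  4  3  4  3  4
 G  5  5  4  4  4  4  3
 T  6  5  5  5  4  5  4
 T  7  6  6  6  5  5  5
 A  8  7  7  6  6  5  6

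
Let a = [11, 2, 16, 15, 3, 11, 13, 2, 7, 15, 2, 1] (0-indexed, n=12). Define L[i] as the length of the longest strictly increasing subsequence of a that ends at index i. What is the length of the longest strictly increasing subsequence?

   i    0    1    2    3    4    5    6    7    8    9   10   11
a[i]   11    2   16   15    3   11   13    2    7   15    2    1
L[i]    1    1    2    2    2    3    4    1    3    5    1    1

5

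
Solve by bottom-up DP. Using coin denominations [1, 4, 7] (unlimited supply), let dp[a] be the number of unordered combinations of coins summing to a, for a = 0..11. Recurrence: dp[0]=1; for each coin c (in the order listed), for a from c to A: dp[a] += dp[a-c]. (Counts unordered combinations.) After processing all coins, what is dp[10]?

4

after  coin     0     1     2     3     4     5     6     7     8     9    10    11
          1     1     1     1     1     1     1     1     1     1     1     1     1
          4     1     1     1     1     2     2     2     2     3     3     3     3
          7     1     1     1     1     2     2     2     3     4     4     4     5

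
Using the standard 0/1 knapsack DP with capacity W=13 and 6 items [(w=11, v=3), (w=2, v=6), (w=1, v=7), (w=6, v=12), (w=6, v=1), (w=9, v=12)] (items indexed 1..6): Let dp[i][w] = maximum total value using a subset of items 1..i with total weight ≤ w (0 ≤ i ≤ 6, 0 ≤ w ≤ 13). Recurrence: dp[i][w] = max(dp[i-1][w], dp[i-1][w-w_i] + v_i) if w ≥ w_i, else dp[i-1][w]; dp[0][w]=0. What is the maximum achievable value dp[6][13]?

i\w   0   1   2   3   4   5   6   7   8   9  10  11  12  13
  0   0   0   0   0   0   0   0   0   0   0   0   0   0   0
  1   0   0   0   0   0   0   0   0   0   0   0   3   3   3
  2   0   0   6   6   6   6   6   6   6   6   6   6   6   9
  3   0   7   7  13  13  13  13  13  13  13  13  13  13  13
  4   0   7   7  13  13  13  13  19  19  25  25  25  25  25
  5   0   7   7  13  13  13  13  19  19  25  25  25  25  25
  6   0   7   7  13  13  13  13  19  19  25  25  25  25  25

25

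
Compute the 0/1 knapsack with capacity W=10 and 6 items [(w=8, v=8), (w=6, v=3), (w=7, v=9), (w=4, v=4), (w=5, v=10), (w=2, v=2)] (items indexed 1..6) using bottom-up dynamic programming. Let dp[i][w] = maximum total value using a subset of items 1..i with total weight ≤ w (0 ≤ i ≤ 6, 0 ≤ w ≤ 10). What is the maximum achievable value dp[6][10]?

i\w   0   1   2   3   4   5   6   7   8   9  10
  0   0   0   0   0   0   0   0   0   0   0   0
  1   0   0   0   0   0   0   0   0   8   8   8
  2   0   0   0   0   0   0   3   3   8   8   8
  3   0   0   0   0   0   0   3   9   9   9   9
  4   0   0   0   0   4   4   4   9   9   9   9
  5   0   0   0   0   4  10  10  10  10  14  14
  6   0   0   2   2   4  10  10  12  12  14  14

14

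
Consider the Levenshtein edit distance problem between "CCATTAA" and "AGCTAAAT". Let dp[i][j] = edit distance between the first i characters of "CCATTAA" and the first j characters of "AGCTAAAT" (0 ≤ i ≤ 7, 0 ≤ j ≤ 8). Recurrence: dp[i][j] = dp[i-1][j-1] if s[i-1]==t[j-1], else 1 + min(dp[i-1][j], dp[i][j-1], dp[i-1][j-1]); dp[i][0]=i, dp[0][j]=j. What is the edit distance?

   ''  A  G  C  T  A  A  A  T
''  0  1  2  3  4  5  6  7  8
 C  1  1  2  2  3  4  5  6  7
 C  2  2  2  2  3  4  5  6  7
 A  3  2  3  3  3  3  4  5  6
 T  4  3  3  4  3  4  4  5  5
 T  5  4  4  4  4  4  5  5  5
 A  6  5  5  5  5  4  4  5  6
 A  7  6  6  6  6  5  4  4  5

5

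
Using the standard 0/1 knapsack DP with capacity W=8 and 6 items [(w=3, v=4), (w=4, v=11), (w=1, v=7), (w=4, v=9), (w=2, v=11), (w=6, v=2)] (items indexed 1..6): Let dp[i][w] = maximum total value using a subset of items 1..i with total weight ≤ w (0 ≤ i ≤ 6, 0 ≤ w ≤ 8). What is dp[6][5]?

i\w   0   1   2   3   4   5   6   7   8
  0   0   0   0   0   0   0   0   0   0
  1   0   0   0   4   4   4   4   4   4
  2   0   0   0   4  11  11  11  15  15
  3   0   7   7   7  11  18  18  18  22
  4   0   7   7   7  11  18  18  18  22
  5   0   7  11  18  18  18  22  29  29
  6   0   7  11  18  18  18  22  29  29

18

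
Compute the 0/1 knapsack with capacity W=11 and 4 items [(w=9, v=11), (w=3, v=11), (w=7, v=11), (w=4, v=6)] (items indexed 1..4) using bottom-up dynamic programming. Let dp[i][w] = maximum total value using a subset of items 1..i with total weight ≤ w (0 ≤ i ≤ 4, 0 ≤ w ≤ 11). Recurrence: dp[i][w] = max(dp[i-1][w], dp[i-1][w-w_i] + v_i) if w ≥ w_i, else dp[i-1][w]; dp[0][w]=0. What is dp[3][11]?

22

i\w   0   1   2   3   4   5   6   7   8   9  10  11
  0   0   0   0   0   0   0   0   0   0   0   0   0
  1   0   0   0   0   0   0   0   0   0  11  11  11
  2   0   0   0  11  11  11  11  11  11  11  11  11
  3   0   0   0  11  11  11  11  11  11  11  22  22
  4   0   0   0  11  11  11  11  17  17  17  22  22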